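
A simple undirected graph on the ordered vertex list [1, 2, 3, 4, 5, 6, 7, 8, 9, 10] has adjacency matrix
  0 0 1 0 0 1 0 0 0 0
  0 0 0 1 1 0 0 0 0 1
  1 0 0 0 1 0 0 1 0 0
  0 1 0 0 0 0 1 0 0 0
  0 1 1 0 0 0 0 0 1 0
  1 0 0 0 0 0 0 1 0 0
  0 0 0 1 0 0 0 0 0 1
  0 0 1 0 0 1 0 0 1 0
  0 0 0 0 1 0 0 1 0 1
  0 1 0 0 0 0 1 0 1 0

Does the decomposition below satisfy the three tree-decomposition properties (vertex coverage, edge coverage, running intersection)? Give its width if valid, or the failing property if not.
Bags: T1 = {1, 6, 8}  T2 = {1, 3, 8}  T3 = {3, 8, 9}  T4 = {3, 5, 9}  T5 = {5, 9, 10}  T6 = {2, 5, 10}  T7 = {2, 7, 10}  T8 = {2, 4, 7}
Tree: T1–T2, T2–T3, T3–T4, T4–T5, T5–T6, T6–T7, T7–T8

Vertex coverage: the bags together contain {1, 2, 3, 4, 5, 6, 7, 8, 9, 10}, the full vertex set. Edge coverage: each edge of G has both endpoints in at least one bag. Running intersection: for every vertex, the bags containing it form a connected subtree. All three properties hold, so this is a valid tree decomposition of width max|bag| − 1 = 2, and hence tw(G) ≤ 2.

Yes; width 2.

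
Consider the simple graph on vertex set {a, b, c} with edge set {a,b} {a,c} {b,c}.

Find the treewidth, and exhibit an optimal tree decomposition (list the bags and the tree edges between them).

With just one bag of size 3, the width is 3 − 1 = 2, so tw(G) ≤ 2. For the lower bound, the 3 vertices {a, b, c} are pairwise adjacent, and any tree decomposition puts a clique entirely inside one bag — forcing width ≥ 2. The upper and lower bounds meet at 2, so that is the treewidth.

Treewidth 2.
One such decomposition:
Bags: B1 = {a, b, c}
Tree: (single bag)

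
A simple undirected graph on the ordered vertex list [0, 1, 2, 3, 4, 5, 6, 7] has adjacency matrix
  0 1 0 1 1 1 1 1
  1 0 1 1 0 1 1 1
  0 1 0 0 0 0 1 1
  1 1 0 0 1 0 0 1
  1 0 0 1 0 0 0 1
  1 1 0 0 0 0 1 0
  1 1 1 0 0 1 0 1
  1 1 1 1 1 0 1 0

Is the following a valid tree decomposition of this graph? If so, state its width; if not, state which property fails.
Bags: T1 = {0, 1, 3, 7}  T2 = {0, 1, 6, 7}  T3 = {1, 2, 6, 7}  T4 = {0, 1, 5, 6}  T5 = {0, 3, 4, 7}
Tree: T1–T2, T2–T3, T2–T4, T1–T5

Every vertex of G appears in some bag (union = {0, 1, 2, 3, 4, 5, 6, 7}); every edge is covered by a bag; and for each vertex v the set of bags containing v is connected in the bag tree. The decomposition is therefore valid. The largest bag has 4 vertices, so the width is 3.

Yes; width 3.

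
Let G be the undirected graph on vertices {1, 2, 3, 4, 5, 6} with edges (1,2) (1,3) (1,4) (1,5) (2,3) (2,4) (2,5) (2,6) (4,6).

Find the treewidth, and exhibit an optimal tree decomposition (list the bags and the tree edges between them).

Every bag has size at most 3, so the width is 3 − 1 = 2 and tw(G) ≤ 2. For the lower bound, the 3 vertices {1, 2, 3} are pairwise adjacent, and any tree decomposition puts a clique entirely inside one bag — forcing width ≥ 2. Hence tw(G) = 2 exactly.

Treewidth 2.
One such decomposition:
Bags: B1 = {1, 2, 3}  B2 = {1, 2, 4}  B3 = {1, 2, 5}  B4 = {2, 4, 6}
Tree: B1–B2, B1–B3, B2–B4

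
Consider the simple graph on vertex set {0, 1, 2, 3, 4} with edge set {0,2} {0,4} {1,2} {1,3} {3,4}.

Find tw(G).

2

A width-2 tree decomposition is:
Bags: B1 = {0, 2, 4}  B2 = {2, 3, 4}  B3 = {1, 2, 3}
Tree: B1–B2, B2–B3
Every bag has size at most 3, so the width is 3 − 1 = 2 and tw(G) ≤ 2. For the lower bound, G contains the cycle 2–0–4–3–1–2, so G is not a forest; only forests have treewidth ≤ 1, hence tw(G) ≥ 2. The upper and lower bounds meet at 2, so that is the treewidth.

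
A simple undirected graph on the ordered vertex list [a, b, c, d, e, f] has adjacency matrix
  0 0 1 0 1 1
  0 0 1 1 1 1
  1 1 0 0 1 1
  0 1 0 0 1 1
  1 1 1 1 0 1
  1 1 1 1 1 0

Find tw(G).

A width-3 tree decomposition is:
Bags: B1 = {b, c, e, f}  B2 = {b, d, e, f}  B3 = {a, c, e, f}
Tree: B1–B2, B1–B3
Every bag has size at most 4, so the width is 4 − 1 = 3 and tw(G) ≤ 3. For the lower bound, the 4 vertices {b, d, e, f} are pairwise adjacent, and any tree decomposition puts a clique entirely inside one bag — forcing width ≥ 3. The upper and lower bounds meet at 3, so that is the treewidth.

3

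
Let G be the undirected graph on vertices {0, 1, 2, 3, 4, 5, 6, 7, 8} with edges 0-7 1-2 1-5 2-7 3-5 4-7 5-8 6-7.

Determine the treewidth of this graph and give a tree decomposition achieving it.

Treewidth 1.
One such decomposition:
Bags: B1 = {2, 7}  B2 = {0, 7}  B3 = {4, 7}  B4 = {1, 2}  B5 = {1, 5}  B6 = {3, 5}  B7 = {6, 7}  B8 = {5, 8}
Tree: B1–B2, B2–B3, B1–B4, B4–B5, B5–B6, B1–B7, B5–B8

The largest bag has 2 vertices, giving width 1; this decomposition certifies tw(G) ≤ 1. Any graph with an edge has treewidth ≥ 1, and G has the edge 7–2. Combining the bounds, tw(G) = 1.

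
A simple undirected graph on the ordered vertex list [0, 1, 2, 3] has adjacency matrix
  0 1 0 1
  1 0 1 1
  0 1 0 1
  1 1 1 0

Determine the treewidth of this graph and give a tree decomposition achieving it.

Treewidth 2.
One such decomposition:
Bags: B1 = {0, 1, 3}  B2 = {1, 2, 3}
Tree: B1–B2

Every bag has size at most 3, so the width is 3 − 1 = 2 and tw(G) ≤ 2. Conversely, {0, 1, 3} is a clique of size 3, and the vertices of any clique must share a bag in every tree decomposition; so some bag has ≥ 3 vertices and tw(G) ≥ 2. Combining the bounds, tw(G) = 2.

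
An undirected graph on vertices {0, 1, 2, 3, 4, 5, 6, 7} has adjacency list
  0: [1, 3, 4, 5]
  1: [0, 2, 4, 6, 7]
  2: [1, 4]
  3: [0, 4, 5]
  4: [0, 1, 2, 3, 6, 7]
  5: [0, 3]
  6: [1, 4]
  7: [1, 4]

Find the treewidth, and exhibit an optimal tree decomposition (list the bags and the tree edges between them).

Treewidth 2.
One optimal decomposition is:
Bags: B1 = {0, 3, 4}  B2 = {0, 3, 5}  B3 = {0, 1, 4}  B4 = {1, 4, 6}  B5 = {1, 4, 7}  B6 = {1, 2, 4}
Tree: B1–B2, B1–B3, B3–B4, B3–B5, B3–B6

The largest bag has 3 vertices, giving width 2; this decomposition certifies tw(G) ≤ 2. For the lower bound, the 3 vertices {0, 1, 4} are pairwise adjacent, and any tree decomposition puts a clique entirely inside one bag — forcing width ≥ 2. Combining the bounds, tw(G) = 2.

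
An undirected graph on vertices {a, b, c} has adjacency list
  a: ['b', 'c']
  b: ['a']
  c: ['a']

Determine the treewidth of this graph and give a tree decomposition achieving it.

Each bag holds 2 vertices, so the decomposition has width 1, which upper-bounds the treewidth. G has an edge, so its treewidth is at least 1. Therefore the treewidth is 1.

Treewidth 1.
Bags: B1 = {a, c}  B2 = {a, b}
Tree: B1–B2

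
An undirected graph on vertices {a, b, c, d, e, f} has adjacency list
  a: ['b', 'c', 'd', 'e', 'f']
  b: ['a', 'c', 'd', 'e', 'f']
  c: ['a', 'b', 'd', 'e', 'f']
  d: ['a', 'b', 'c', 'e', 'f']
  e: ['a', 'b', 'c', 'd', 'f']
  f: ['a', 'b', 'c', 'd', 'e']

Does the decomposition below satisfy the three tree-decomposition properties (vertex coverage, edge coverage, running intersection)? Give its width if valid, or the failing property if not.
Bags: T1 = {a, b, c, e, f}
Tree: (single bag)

A tree decomposition must satisfy three properties: every vertex lies in some bag; for every edge, both endpoints lie together in some bag; and for every vertex, the bags containing it form a connected subtree. Here vertex d appears in no bag, so the decomposition is invalid.

No — vertex d appears in no bag.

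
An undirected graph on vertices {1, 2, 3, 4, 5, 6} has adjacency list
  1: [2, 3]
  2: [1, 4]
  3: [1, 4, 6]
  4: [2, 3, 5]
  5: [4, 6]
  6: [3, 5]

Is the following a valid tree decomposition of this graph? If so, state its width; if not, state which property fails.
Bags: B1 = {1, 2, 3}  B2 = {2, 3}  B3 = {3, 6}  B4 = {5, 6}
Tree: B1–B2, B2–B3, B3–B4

No — vertex 4 appears in no bag.

A tree decomposition must satisfy three properties: every vertex lies in some bag; for every edge, both endpoints lie together in some bag; and for every vertex, the bags containing it form a connected subtree. Here vertex 4 appears in no bag, so the decomposition is invalid.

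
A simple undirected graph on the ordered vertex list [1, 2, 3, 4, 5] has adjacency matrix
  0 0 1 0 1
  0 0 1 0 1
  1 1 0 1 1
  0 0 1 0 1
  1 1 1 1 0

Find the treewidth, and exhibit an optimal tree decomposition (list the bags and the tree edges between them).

Every bag has size at most 3, so the width is 3 − 1 = 2 and tw(G) ≤ 2. Conversely, {1, 3, 5} is a clique of size 3, and the vertices of any clique must share a bag in every tree decomposition; so some bag has ≥ 3 vertices and tw(G) ≥ 2. Hence tw(G) = 2 exactly.

Treewidth 2.
One optimal decomposition is:
Bags: B1 = {3, 4, 5}  B2 = {1, 3, 5}  B3 = {2, 3, 5}
Tree: B1–B2, B2–B3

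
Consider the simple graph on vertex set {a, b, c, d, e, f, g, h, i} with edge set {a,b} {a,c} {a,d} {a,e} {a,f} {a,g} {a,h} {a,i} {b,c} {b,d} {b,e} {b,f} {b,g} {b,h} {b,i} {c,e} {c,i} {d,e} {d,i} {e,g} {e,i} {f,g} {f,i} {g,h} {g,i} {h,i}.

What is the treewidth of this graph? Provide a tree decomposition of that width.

Treewidth 4.
One optimal decomposition is:
Bags: B1 = {a, b, d, e, i}  B2 = {a, b, e, g, i}  B3 = {a, b, f, g, i}  B4 = {a, b, g, h, i}  B5 = {a, b, c, e, i}
Tree: B1–B2, B2–B3, B3–B4, B1–B5

The largest bag has 5 vertices, giving width 4; this decomposition certifies tw(G) ≤ 4. On the other hand G contains the 5-clique {a, b, d, e, i}. A clique must lie in a single bag of any decomposition, so no decomposition can have width below 4. Therefore the treewidth is 4.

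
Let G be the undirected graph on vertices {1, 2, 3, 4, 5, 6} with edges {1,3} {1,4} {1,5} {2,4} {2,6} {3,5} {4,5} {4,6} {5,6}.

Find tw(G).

A width-2 tree decomposition is:
Bags: B1 = {4, 5, 6}  B2 = {1, 4, 5}  B3 = {2, 4, 6}  B4 = {1, 3, 5}
Tree: B1–B2, B1–B3, B2–B4
The largest bag has 3 vertices, giving width 2; this decomposition certifies tw(G) ≤ 2. Conversely, {1, 3, 5} is a clique of size 3, and the vertices of any clique must share a bag in every tree decomposition; so some bag has ≥ 3 vertices and tw(G) ≥ 2. Combining the bounds, tw(G) = 2.

2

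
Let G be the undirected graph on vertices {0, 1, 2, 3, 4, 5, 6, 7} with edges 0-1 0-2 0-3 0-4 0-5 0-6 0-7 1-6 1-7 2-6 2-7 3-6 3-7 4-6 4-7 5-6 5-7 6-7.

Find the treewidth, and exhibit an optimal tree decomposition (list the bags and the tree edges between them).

Treewidth 3.
Bags: B1 = {0, 5, 6, 7}  B2 = {0, 4, 6, 7}  B3 = {0, 1, 6, 7}  B4 = {0, 2, 6, 7}  B5 = {0, 3, 6, 7}
Tree: B1–B2, B2–B3, B3–B4, B4–B5

Each bag holds 4 vertices, so the decomposition has width 3, which upper-bounds the treewidth. For the lower bound, the 4 vertices {0, 1, 6, 7} are pairwise adjacent, and any tree decomposition puts a clique entirely inside one bag — forcing width ≥ 3. Hence tw(G) = 3 exactly.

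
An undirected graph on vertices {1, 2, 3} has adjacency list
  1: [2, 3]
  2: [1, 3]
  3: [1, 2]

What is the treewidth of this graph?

2

A width-2 tree decomposition is:
Bags: B1 = {1, 2, 3}
Tree: (single bag)
With just one bag of size 3, the width is 3 − 1 = 2, so tw(G) ≤ 2. For the lower bound, the 3 vertices {1, 2, 3} are pairwise adjacent, and any tree decomposition puts a clique entirely inside one bag — forcing width ≥ 2. Therefore the treewidth is 2.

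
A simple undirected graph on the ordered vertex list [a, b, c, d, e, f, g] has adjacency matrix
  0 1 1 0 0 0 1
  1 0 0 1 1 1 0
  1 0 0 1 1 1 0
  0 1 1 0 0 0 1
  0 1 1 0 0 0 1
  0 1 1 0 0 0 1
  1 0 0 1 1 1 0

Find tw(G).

A width-3 tree decomposition is:
Bags: B1 = {b, c, f, g}  B2 = {b, c, d, g}  B3 = {a, b, c, g}  B4 = {b, c, e, g}
Tree: B1–B2, B2–B3, B3–B4
Every bag has size at most 4, so the width is 4 − 1 = 3 and tw(G) ≤ 3. For the lower bound: the 4 vertex sets {f,g}, {b,d}, {c}, {a} are disjoint, each induces a connected subgraph, and every pair is joined by at least one edge of G. Contracting each set to a single vertex therefore yields K_{4} as a minor, and since treewidth is minor-monotone, tw(G) ≥ tw(K_{4}) = 3. Therefore the treewidth is 3.

3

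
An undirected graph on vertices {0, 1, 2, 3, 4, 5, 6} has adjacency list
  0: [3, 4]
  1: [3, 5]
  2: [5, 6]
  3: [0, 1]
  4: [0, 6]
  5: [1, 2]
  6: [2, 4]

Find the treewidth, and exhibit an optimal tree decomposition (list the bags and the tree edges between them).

Each bag holds 3 vertices, so the decomposition has width 2, which upper-bounds the treewidth. Since 4–0–3–1–5–2–6–4 is a cycle in G, G is not acyclic. Forests are exactly the graphs of treewidth ≤ 1, so tw(G) ≥ 2. Therefore the treewidth is 2.

Treewidth 2.
One optimal decomposition is:
Bags: B1 = {0, 3, 4}  B2 = {1, 3, 4}  B3 = {1, 4, 5}  B4 = {2, 4, 5}  B5 = {2, 4, 6}
Tree: B1–B2, B2–B3, B3–B4, B4–B5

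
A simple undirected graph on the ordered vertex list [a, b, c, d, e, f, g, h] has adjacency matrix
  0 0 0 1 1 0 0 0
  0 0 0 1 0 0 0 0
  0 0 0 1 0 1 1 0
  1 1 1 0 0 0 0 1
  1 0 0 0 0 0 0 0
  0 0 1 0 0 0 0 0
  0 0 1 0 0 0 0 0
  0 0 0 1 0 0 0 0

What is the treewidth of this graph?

1

A width-1 tree decomposition is:
Bags: B1 = {c, d}  B2 = {d, h}  B3 = {a, d}  B4 = {b, d}  B5 = {a, e}  B6 = {c, g}  B7 = {c, f}
Tree: B1–B2, B1–B3, B2–B4, B3–B5, B1–B6, B1–B7
Each bag holds 2 vertices, so the decomposition has width 1, which upper-bounds the treewidth. G has an edge, so its treewidth is at least 1. Therefore the treewidth is 1.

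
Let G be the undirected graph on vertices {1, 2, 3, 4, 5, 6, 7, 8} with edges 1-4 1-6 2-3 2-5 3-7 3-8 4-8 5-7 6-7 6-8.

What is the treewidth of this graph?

2

A width-2 tree decomposition is:
Bags: B1 = {1, 4, 8}  B2 = {1, 6, 8}  B3 = {3, 6, 8}  B4 = {3, 6, 7}  B5 = {2, 3, 7}  B6 = {2, 5, 7}
Tree: B1–B2, B2–B3, B3–B4, B4–B5, B5–B6
The largest bag has 3 vertices, giving width 2; this decomposition certifies tw(G) ≤ 2. Since 4–1–6–8–4 is a cycle in G, G is not acyclic. Forests are exactly the graphs of treewidth ≤ 1, so tw(G) ≥ 2. Combining the bounds, tw(G) = 2.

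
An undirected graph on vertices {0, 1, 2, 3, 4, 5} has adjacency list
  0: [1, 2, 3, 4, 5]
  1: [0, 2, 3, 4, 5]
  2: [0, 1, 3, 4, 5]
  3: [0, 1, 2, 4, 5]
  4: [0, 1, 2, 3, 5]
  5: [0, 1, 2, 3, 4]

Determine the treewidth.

A width-5 tree decomposition is:
Bags: B1 = {0, 1, 2, 3, 4, 5}
Tree: (single bag)
With just one bag of size 6, the width is 6 − 1 = 5, so tw(G) ≤ 5. Conversely, {0, 1, 2, 3, 4, 5} is a clique of size 6, and the vertices of any clique must share a bag in every tree decomposition; so some bag has ≥ 6 vertices and tw(G) ≥ 5. Combining the bounds, tw(G) = 5.

5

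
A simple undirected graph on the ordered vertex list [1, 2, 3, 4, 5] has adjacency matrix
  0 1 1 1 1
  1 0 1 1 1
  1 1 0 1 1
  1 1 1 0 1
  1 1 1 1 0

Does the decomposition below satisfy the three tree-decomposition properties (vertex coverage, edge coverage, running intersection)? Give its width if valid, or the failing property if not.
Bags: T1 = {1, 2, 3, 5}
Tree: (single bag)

A tree decomposition must satisfy three properties: every vertex lies in some bag; for every edge, both endpoints lie together in some bag; and for every vertex, the bags containing it form a connected subtree. Here vertex 4 appears in no bag, so the decomposition is invalid.

No — vertex 4 appears in no bag.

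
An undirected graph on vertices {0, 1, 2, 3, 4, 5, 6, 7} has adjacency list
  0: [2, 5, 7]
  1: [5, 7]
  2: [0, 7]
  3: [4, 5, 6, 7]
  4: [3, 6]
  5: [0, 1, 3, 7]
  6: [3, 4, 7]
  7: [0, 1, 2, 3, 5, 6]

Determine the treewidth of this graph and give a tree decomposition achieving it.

The largest bag has 3 vertices, giving width 2; this decomposition certifies tw(G) ≤ 2. On the other hand G contains the 3-clique {3, 4, 6}. A clique must lie in a single bag of any decomposition, so no decomposition can have width below 2. Combining the bounds, tw(G) = 2.

Treewidth 2.
One optimal decomposition is:
Bags: B1 = {3, 6, 7}  B2 = {3, 4, 6}  B3 = {3, 5, 7}  B4 = {0, 5, 7}  B5 = {0, 2, 7}  B6 = {1, 5, 7}
Tree: B1–B2, B1–B3, B3–B4, B4–B5, B4–B6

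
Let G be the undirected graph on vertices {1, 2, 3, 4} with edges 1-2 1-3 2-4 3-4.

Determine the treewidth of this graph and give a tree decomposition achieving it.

Treewidth 2.
Bags: B1 = {1, 2, 4}  B2 = {1, 3, 4}
Tree: B1–B2

Every bag has size at most 3, so the width is 3 − 1 = 2 and tw(G) ≤ 2. Since 1–2–4–3–1 is a cycle in G, G is not acyclic. Forests are exactly the graphs of treewidth ≤ 1, so tw(G) ≥ 2. Therefore the treewidth is 2.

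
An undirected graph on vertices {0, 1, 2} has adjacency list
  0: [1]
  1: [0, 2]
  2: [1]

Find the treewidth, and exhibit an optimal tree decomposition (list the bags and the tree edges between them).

Each bag holds 2 vertices, so the decomposition has width 1, which upper-bounds the treewidth. G has an edge, so its treewidth is at least 1. Therefore the treewidth is 1.

Treewidth 1.
One optimal decomposition is:
Bags: B1 = {1, 2}  B2 = {0, 1}
Tree: B1–B2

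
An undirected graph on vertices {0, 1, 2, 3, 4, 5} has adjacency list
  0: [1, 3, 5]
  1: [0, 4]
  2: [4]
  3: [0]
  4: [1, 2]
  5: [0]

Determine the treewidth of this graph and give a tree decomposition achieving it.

Treewidth 1.
Bags: B1 = {2, 4}  B2 = {1, 4}  B3 = {0, 1}  B4 = {0, 3}  B5 = {0, 5}
Tree: B1–B2, B2–B3, B3–B4, B4–B5

The largest bag has 2 vertices, giving width 1; this decomposition certifies tw(G) ≤ 1. G has an edge, so its treewidth is at least 1. Therefore the treewidth is 1.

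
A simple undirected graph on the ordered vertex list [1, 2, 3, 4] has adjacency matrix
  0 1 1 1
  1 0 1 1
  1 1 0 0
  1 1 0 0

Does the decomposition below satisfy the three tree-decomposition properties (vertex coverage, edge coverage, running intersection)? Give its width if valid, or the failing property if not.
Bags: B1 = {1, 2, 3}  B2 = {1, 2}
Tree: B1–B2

A tree decomposition must satisfy three properties: every vertex lies in some bag; for every edge, both endpoints lie together in some bag; and for every vertex, the bags containing it form a connected subtree. Here vertex 4 appears in no bag, so the decomposition is invalid.

No — vertex 4 appears in no bag.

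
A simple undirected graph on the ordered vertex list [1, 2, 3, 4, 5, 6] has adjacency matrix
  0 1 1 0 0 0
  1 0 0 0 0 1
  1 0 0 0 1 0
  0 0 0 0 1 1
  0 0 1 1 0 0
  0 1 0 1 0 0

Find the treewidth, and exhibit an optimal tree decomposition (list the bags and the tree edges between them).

Every bag has size at most 3, so the width is 3 − 1 = 2 and tw(G) ≤ 2. The edges 5–3–1–2–6–4–5 form a cycle, so G is not a tree and its treewidth is at least 2. Hence tw(G) = 2 exactly.

Treewidth 2.
Bags: B1 = {1, 3, 5}  B2 = {1, 2, 5}  B3 = {2, 5, 6}  B4 = {4, 5, 6}
Tree: B1–B2, B2–B3, B3–B4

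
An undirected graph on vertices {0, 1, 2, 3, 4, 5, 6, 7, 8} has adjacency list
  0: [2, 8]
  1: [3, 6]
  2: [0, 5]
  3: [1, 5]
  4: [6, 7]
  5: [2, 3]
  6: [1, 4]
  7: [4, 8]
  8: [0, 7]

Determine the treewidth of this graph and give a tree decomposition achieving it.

Treewidth 2.
Bags: B1 = {0, 7, 8}  B2 = {0, 2, 7}  B3 = {2, 5, 7}  B4 = {3, 5, 7}  B5 = {1, 3, 7}  B6 = {1, 6, 7}  B7 = {4, 6, 7}
Tree: B1–B2, B2–B3, B3–B4, B4–B5, B5–B6, B6–B7

Each bag holds 3 vertices, so the decomposition has width 2, which upper-bounds the treewidth. For the lower bound, G contains the cycle 7–8–0–2–5–3–1–6–4–7, so G is not a forest; only forests have treewidth ≤ 1, hence tw(G) ≥ 2. Therefore the treewidth is 2.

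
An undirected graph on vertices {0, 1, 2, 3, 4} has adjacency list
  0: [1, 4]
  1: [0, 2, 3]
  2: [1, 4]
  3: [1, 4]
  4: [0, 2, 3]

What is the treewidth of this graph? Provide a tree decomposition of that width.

Each bag holds 3 vertices, so the decomposition has width 2, which upper-bounds the treewidth. The edges 0–1–3–4–0 form a cycle, so G is not a tree and its treewidth is at least 2. Hence tw(G) = 2 exactly.

Treewidth 2.
One optimal decomposition is:
Bags: B1 = {0, 1, 4}  B2 = {1, 3, 4}  B3 = {1, 2, 4}
Tree: B1–B2, B2–B3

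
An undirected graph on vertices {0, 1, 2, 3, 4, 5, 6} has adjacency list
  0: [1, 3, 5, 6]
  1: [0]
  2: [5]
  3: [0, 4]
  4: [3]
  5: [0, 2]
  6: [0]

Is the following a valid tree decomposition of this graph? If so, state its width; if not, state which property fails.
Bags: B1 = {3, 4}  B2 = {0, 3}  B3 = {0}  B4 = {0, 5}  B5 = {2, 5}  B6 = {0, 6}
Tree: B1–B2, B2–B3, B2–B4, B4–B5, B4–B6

No — vertex 1 appears in no bag.

A tree decomposition must satisfy three properties: every vertex lies in some bag; for every edge, both endpoints lie together in some bag; and for every vertex, the bags containing it form a connected subtree. Here vertex 1 appears in no bag, so the decomposition is invalid.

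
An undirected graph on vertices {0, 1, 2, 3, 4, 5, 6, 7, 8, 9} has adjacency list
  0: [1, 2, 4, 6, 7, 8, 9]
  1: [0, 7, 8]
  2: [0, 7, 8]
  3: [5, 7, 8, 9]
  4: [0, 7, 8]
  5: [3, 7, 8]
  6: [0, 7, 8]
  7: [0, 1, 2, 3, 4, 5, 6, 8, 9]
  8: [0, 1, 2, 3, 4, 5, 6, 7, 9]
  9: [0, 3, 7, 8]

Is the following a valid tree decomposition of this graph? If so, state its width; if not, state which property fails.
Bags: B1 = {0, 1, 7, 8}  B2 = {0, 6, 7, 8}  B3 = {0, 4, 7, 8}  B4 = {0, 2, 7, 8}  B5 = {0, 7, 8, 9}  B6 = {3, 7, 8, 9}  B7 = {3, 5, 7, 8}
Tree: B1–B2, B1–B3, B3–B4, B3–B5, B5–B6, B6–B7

Every vertex of G appears in some bag (union = {0, 1, 2, 3, 4, 5, 6, 7, 8, 9}); every edge is covered by a bag; and for each vertex v the set of bags containing v is connected in the bag tree. The decomposition is therefore valid. The largest bag has 4 vertices, so the width is 3.

Yes; width 3.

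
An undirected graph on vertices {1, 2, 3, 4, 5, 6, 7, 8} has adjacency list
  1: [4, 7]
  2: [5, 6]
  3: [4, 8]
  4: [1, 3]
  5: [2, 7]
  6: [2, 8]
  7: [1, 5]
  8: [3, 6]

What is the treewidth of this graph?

A width-2 tree decomposition is:
Bags: B1 = {2, 6, 8}  B2 = {2, 3, 8}  B3 = {2, 3, 4}  B4 = {1, 2, 4}  B5 = {1, 2, 7}  B6 = {2, 5, 7}
Tree: B1–B2, B2–B3, B3–B4, B4–B5, B5–B6
Every bag has size at most 3, so the width is 3 − 1 = 2 and tw(G) ≤ 2. For the lower bound, G contains the cycle 2–6–8–3–4–1–7–5–2, so G is not a forest; only forests have treewidth ≤ 1, hence tw(G) ≥ 2. Therefore the treewidth is 2.

2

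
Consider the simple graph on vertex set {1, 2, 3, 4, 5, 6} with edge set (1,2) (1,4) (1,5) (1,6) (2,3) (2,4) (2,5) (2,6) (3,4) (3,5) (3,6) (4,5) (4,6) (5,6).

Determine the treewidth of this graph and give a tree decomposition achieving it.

Treewidth 4.
Bags: B1 = {2, 3, 4, 5, 6}  B2 = {1, 2, 4, 5, 6}
Tree: B1–B2

Each bag holds 5 vertices, so the decomposition has width 4, which upper-bounds the treewidth. Conversely, {1, 2, 4, 5, 6} is a clique of size 5, and the vertices of any clique must share a bag in every tree decomposition; so some bag has ≥ 5 vertices and tw(G) ≥ 4. Combining the bounds, tw(G) = 4.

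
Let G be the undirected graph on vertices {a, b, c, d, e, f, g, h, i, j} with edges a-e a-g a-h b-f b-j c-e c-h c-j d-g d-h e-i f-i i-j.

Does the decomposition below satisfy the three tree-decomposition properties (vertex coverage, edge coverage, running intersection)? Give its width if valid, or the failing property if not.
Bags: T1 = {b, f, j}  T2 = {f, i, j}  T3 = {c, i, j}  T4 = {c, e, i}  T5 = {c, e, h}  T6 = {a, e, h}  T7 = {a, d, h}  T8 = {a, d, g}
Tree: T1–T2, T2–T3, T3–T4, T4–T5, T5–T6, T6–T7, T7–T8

Yes; width 2.

Checking the three conditions: (i) the bags cover all of {a, b, c, d, e, f, g, h, i, j}; (ii) for each edge, some bag contains both endpoints; (iii) the bags containing any fixed vertex form a subtree. All hold, so the decomposition is valid with width 3 − 1 = 2.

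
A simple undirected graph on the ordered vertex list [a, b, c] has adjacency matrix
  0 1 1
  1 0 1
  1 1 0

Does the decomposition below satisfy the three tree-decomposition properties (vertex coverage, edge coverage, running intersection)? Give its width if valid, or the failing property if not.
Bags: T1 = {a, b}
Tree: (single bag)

No — vertex c appears in no bag.

A tree decomposition must satisfy three properties: every vertex lies in some bag; for every edge, both endpoints lie together in some bag; and for every vertex, the bags containing it form a connected subtree. Here vertex c appears in no bag, so the decomposition is invalid.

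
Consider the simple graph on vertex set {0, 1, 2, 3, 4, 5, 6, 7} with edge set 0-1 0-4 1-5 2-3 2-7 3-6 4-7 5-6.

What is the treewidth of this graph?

2

A width-2 tree decomposition is:
Bags: B1 = {2, 3, 7}  B2 = {3, 6, 7}  B3 = {5, 6, 7}  B4 = {1, 5, 7}  B5 = {0, 1, 7}  B6 = {0, 4, 7}
Tree: B1–B2, B2–B3, B3–B4, B4–B5, B5–B6
Each bag holds 3 vertices, so the decomposition has width 2, which upper-bounds the treewidth. For the lower bound, G contains the cycle 7–2–3–6–5–1–0–4–7, so G is not a forest; only forests have treewidth ≤ 1, hence tw(G) ≥ 2. The upper and lower bounds meet at 2, so that is the treewidth.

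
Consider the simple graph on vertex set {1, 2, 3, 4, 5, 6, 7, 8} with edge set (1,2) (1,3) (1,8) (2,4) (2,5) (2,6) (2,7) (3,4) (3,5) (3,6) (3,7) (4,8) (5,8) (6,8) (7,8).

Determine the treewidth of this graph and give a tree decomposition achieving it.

Treewidth 3.
One such decomposition:
Bags: B1 = {2, 3, 4, 8}  B2 = {2, 3, 7, 8}  B3 = {2, 3, 6, 8}  B4 = {2, 3, 5, 8}  B5 = {1, 2, 3, 8}
Tree: B1–B2, B2–B3, B3–B4, B4–B5

The largest bag has 4 vertices, giving width 3; this decomposition certifies tw(G) ≤ 3. For the lower bound: the 4 vertex sets {2,4}, {3,7}, {8}, {6} are disjoint, each induces a connected subgraph, and every pair is joined by at least one edge of G. Contracting each set to a single vertex therefore yields K_{4} as a minor, and since treewidth is minor-monotone, tw(G) ≥ tw(K_{4}) = 3. The upper and lower bounds meet at 3, so that is the treewidth.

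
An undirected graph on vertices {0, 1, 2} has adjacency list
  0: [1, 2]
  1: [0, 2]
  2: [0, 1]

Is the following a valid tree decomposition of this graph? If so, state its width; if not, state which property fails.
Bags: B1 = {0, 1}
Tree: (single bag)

A tree decomposition must satisfy three properties: every vertex lies in some bag; for every edge, both endpoints lie together in some bag; and for every vertex, the bags containing it form a connected subtree. Here vertex 2 appears in no bag, so the decomposition is invalid.

No — vertex 2 appears in no bag.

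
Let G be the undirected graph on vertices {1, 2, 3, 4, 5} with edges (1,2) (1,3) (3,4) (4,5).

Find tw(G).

1

A width-1 tree decomposition is:
Bags: B1 = {3, 4}  B2 = {1, 3}  B3 = {1, 2}  B4 = {4, 5}
Tree: B1–B2, B2–B3, B1–B4
Each bag holds 2 vertices, so the decomposition has width 1, which upper-bounds the treewidth. Any graph with an edge has treewidth ≥ 1, and G has the edge 3–4. The upper and lower bounds meet at 1, so that is the treewidth.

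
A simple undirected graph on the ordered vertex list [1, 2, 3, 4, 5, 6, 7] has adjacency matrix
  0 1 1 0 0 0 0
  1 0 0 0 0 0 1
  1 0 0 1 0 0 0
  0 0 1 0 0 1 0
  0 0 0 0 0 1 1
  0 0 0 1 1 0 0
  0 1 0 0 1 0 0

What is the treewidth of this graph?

A width-2 tree decomposition is:
Bags: B1 = {1, 2, 7}  B2 = {1, 3, 7}  B3 = {3, 4, 7}  B4 = {4, 6, 7}  B5 = {5, 6, 7}
Tree: B1–B2, B2–B3, B3–B4, B4–B5
The largest bag has 3 vertices, giving width 2; this decomposition certifies tw(G) ≤ 2. For the lower bound, G contains the cycle 7–2–1–3–4–6–5–7, so G is not a forest; only forests have treewidth ≤ 1, hence tw(G) ≥ 2. Hence tw(G) = 2 exactly.

2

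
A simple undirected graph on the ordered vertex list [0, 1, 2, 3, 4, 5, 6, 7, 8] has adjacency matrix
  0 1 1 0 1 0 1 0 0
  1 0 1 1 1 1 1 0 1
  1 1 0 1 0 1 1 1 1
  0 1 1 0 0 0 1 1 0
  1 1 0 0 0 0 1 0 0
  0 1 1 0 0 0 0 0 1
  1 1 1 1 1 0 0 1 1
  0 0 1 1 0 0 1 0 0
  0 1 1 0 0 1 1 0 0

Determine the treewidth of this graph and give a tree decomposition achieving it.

The largest bag has 4 vertices, giving width 3; this decomposition certifies tw(G) ≤ 3. For the lower bound, the 4 vertices {1, 2, 5, 8} are pairwise adjacent, and any tree decomposition puts a clique entirely inside one bag — forcing width ≥ 3. Hence tw(G) = 3 exactly.

Treewidth 3.
One such decomposition:
Bags: B1 = {1, 2, 6, 8}  B2 = {1, 2, 5, 8}  B3 = {1, 2, 3, 6}  B4 = {0, 1, 2, 6}  B5 = {0, 1, 4, 6}  B6 = {2, 3, 6, 7}
Tree: B1–B2, B1–B3, B3–B4, B4–B5, B3–B6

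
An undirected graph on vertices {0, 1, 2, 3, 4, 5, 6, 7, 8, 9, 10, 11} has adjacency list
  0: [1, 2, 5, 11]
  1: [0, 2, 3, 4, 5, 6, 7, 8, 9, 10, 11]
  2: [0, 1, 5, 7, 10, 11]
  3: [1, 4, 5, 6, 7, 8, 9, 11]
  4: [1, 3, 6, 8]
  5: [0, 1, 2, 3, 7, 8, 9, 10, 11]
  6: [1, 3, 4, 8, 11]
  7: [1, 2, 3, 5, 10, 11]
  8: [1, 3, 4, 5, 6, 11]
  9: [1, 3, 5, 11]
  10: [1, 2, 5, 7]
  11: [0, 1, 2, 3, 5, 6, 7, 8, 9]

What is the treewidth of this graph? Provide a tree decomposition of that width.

Treewidth 4.
One such decomposition:
Bags: B1 = {1, 3, 5, 7, 11}  B2 = {1, 3, 5, 9, 11}  B3 = {1, 3, 5, 8, 11}  B4 = {1, 2, 5, 7, 11}  B5 = {1, 2, 5, 7, 10}  B6 = {1, 3, 6, 8, 11}  B7 = {1, 3, 4, 6, 8}  B8 = {0, 1, 2, 5, 11}
Tree: B1–B2, B2–B3, B1–B4, B4–B5, B3–B6, B6–B7, B4–B8

Every bag has size at most 5, so the width is 5 − 1 = 4 and tw(G) ≤ 4. Conversely, {1, 3, 4, 6, 8} is a clique of size 5, and the vertices of any clique must share a bag in every tree decomposition; so some bag has ≥ 5 vertices and tw(G) ≥ 4. Combining the bounds, tw(G) = 4.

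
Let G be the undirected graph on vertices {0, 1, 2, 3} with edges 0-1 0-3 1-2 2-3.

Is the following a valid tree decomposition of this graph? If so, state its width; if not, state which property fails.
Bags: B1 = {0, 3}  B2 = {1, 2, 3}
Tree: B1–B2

A tree decomposition must satisfy three properties: every vertex lies in some bag; for every edge, both endpoints lie together in some bag; and for every vertex, the bags containing it form a connected subtree. Here edge (1,0) lies in no bag, so the decomposition is invalid.

No — edge (1,0) lies in no bag.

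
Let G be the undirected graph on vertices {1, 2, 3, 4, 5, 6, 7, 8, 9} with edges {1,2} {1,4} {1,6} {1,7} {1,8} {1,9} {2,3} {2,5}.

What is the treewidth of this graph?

A width-1 tree decomposition is:
Bags: B1 = {1, 4}  B2 = {1, 8}  B3 = {1, 6}  B4 = {1, 9}  B5 = {1, 2}  B6 = {2, 5}  B7 = {2, 3}  B8 = {1, 7}
Tree: B1–B2, B2–B3, B1–B4, B4–B5, B5–B6, B6–B7, B1–B8
The largest bag has 2 vertices, giving width 1; this decomposition certifies tw(G) ≤ 1. G has an edge, so its treewidth is at least 1. Combining the bounds, tw(G) = 1.

1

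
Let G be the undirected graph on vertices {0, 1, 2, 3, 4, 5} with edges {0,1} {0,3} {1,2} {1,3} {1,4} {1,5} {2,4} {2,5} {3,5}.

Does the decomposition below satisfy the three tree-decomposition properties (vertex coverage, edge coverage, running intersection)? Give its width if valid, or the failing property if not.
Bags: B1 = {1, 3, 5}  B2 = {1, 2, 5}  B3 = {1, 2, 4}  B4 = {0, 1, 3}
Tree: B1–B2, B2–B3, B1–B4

Every vertex of G appears in some bag (union = {0, 1, 2, 3, 4, 5}); every edge is covered by a bag; and for each vertex v the set of bags containing v is connected in the bag tree. The decomposition is therefore valid. The largest bag has 3 vertices, so the width is 2.

Yes; width 2.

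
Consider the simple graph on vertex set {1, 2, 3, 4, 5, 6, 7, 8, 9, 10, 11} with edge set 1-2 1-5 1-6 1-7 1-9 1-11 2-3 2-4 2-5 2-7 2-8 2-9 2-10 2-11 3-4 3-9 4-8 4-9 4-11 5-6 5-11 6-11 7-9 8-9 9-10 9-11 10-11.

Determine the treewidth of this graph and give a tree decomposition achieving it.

Treewidth 3.
Bags: B1 = {2, 9, 10, 11}  B2 = {1, 2, 9, 11}  B3 = {2, 4, 9, 11}  B4 = {2, 4, 8, 9}  B5 = {2, 3, 4, 9}  B6 = {1, 2, 5, 11}  B7 = {1, 2, 7, 9}  B8 = {1, 5, 6, 11}
Tree: B1–B2, B2–B3, B3–B4, B3–B5, B2–B6, B2–B7, B6–B8

Every bag has size at most 4, so the width is 4 − 1 = 3 and tw(G) ≤ 3. On the other hand G contains the 4-clique {1, 2, 9, 11}. A clique must lie in a single bag of any decomposition, so no decomposition can have width below 3. Combining the bounds, tw(G) = 3.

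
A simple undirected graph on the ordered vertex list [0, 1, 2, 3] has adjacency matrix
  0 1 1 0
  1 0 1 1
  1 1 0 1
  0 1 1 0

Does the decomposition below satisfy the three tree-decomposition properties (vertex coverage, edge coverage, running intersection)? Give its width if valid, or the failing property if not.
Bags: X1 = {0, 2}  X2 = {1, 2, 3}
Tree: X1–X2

No — edge (1,0) lies in no bag.

A tree decomposition must satisfy three properties: every vertex lies in some bag; for every edge, both endpoints lie together in some bag; and for every vertex, the bags containing it form a connected subtree. Here edge (1,0) lies in no bag, so the decomposition is invalid.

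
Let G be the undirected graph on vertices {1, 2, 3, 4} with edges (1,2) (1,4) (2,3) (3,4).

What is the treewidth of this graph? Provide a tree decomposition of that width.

Each bag holds 3 vertices, so the decomposition has width 2, which upper-bounds the treewidth. The edges 1–4–3–2–1 form a cycle, so G is not a tree and its treewidth is at least 2. The upper and lower bounds meet at 2, so that is the treewidth.

Treewidth 2.
Bags: B1 = {1, 3, 4}  B2 = {1, 2, 3}
Tree: B1–B2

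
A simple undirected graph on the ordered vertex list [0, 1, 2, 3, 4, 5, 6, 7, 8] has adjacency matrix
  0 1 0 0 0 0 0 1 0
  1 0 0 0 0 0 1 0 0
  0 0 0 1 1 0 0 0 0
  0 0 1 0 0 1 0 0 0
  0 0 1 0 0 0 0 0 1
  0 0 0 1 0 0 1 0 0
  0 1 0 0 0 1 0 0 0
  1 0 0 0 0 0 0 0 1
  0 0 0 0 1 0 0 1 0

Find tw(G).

2

A width-2 tree decomposition is:
Bags: B1 = {2, 4, 8}  B2 = {2, 3, 8}  B3 = {3, 5, 8}  B4 = {5, 6, 8}  B5 = {1, 6, 8}  B6 = {0, 1, 8}  B7 = {0, 7, 8}
Tree: B1–B2, B2–B3, B3–B4, B4–B5, B5–B6, B6–B7
The largest bag has 3 vertices, giving width 2; this decomposition certifies tw(G) ≤ 2. For the lower bound, G contains the cycle 8–4–2–3–5–6–1–0–7–8, so G is not a forest; only forests have treewidth ≤ 1, hence tw(G) ≥ 2. Hence tw(G) = 2 exactly.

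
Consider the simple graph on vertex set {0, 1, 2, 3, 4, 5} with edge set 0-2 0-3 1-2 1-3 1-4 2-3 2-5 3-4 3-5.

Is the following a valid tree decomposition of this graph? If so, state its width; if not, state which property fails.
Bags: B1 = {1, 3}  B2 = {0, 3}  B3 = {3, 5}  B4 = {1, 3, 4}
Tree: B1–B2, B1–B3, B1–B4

A tree decomposition must satisfy three properties: every vertex lies in some bag; for every edge, both endpoints lie together in some bag; and for every vertex, the bags containing it form a connected subtree. Here vertex 2 appears in no bag, so the decomposition is invalid.

No — vertex 2 appears in no bag.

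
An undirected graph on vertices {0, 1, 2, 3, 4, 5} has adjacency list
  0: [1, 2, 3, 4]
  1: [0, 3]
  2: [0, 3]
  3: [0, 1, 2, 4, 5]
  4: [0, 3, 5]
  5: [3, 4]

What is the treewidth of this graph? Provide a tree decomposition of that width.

The largest bag has 3 vertices, giving width 2; this decomposition certifies tw(G) ≤ 2. On the other hand G contains the 3-clique {0, 1, 3}. A clique must lie in a single bag of any decomposition, so no decomposition can have width below 2. Hence tw(G) = 2 exactly.

Treewidth 2.
Bags: B1 = {3, 4, 5}  B2 = {0, 3, 4}  B3 = {0, 1, 3}  B4 = {0, 2, 3}
Tree: B1–B2, B2–B3, B3–B4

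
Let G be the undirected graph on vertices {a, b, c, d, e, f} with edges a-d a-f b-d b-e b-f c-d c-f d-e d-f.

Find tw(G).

2

A width-2 tree decomposition is:
Bags: B1 = {b, d, f}  B2 = {b, d, e}  B3 = {a, d, f}  B4 = {c, d, f}
Tree: B1–B2, B1–B3, B3–B4
The largest bag has 3 vertices, giving width 2; this decomposition certifies tw(G) ≤ 2. Conversely, {b, d, e} is a clique of size 3, and the vertices of any clique must share a bag in every tree decomposition; so some bag has ≥ 3 vertices and tw(G) ≥ 2. Therefore the treewidth is 2.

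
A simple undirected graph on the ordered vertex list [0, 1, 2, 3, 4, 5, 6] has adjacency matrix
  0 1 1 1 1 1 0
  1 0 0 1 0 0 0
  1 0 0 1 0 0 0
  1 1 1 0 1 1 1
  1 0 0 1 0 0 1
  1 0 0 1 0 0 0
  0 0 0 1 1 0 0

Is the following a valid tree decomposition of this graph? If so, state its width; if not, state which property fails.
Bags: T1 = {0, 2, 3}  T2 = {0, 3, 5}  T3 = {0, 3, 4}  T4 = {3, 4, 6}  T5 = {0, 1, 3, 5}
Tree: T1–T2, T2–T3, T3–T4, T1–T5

A tree decomposition must satisfy three properties: every vertex lies in some bag; for every edge, both endpoints lie together in some bag; and for every vertex, the bags containing it form a connected subtree. Here bags containing vertex 5 are not connected in the tree, so the decomposition is invalid.

No — bags containing vertex 5 are not connected in the tree.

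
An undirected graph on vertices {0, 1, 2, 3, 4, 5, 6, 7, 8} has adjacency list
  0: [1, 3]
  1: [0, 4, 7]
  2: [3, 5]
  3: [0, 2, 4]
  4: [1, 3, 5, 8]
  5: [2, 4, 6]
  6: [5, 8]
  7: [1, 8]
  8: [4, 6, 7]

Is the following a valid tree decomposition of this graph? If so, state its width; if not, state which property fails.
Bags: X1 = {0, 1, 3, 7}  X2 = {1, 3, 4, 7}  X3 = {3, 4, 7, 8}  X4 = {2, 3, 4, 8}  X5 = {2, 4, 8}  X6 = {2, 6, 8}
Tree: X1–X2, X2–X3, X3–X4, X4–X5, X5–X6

No — vertex 5 appears in no bag.

A tree decomposition must satisfy three properties: every vertex lies in some bag; for every edge, both endpoints lie together in some bag; and for every vertex, the bags containing it form a connected subtree. Here vertex 5 appears in no bag, so the decomposition is invalid.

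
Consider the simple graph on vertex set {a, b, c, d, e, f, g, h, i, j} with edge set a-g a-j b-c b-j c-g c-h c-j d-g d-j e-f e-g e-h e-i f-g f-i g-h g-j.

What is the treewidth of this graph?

A width-2 tree decomposition is:
Bags: B1 = {a, g, j}  B2 = {c, g, j}  B3 = {c, g, h}  B4 = {d, g, j}  B5 = {e, g, h}  B6 = {e, f, g}  B7 = {b, c, j}  B8 = {e, f, i}
Tree: B1–B2, B2–B3, B2–B4, B3–B5, B5–B6, B2–B7, B6–B8
Every bag has size at most 3, so the width is 3 − 1 = 2 and tw(G) ≤ 2. For the lower bound, the 3 vertices {d, g, j} are pairwise adjacent, and any tree decomposition puts a clique entirely inside one bag — forcing width ≥ 2. Combining the bounds, tw(G) = 2.

2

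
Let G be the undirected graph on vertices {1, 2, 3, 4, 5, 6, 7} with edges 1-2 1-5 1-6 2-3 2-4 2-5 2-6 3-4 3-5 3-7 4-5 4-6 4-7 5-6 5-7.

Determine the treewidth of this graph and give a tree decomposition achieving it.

Treewidth 3.
Bags: B1 = {2, 3, 4, 5}  B2 = {2, 4, 5, 6}  B3 = {1, 2, 5, 6}  B4 = {3, 4, 5, 7}
Tree: B1–B2, B2–B3, B1–B4

Every bag has size at most 4, so the width is 4 − 1 = 3 and tw(G) ≤ 3. Conversely, {1, 2, 5, 6} is a clique of size 4, and the vertices of any clique must share a bag in every tree decomposition; so some bag has ≥ 4 vertices and tw(G) ≥ 3. Hence tw(G) = 3 exactly.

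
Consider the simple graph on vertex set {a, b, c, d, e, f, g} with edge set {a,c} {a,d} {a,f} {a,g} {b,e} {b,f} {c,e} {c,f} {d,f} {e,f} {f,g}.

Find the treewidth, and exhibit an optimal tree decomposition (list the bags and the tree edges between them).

Every bag has size at most 3, so the width is 3 − 1 = 2 and tw(G) ≤ 2. On the other hand G contains the 3-clique {c, e, f}. A clique must lie in a single bag of any decomposition, so no decomposition can have width below 2. Hence tw(G) = 2 exactly.

Treewidth 2.
Bags: B1 = {a, c, f}  B2 = {a, f, g}  B3 = {a, d, f}  B4 = {c, e, f}  B5 = {b, e, f}
Tree: B1–B2, B2–B3, B1–B4, B4–B5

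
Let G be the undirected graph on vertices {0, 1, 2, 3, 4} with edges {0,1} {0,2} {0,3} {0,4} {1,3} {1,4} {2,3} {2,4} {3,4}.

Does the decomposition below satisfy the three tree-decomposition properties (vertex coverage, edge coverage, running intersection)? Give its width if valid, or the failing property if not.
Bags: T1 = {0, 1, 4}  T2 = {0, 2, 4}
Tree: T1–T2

No — vertex 3 appears in no bag.

A tree decomposition must satisfy three properties: every vertex lies in some bag; for every edge, both endpoints lie together in some bag; and for every vertex, the bags containing it form a connected subtree. Here vertex 3 appears in no bag, so the decomposition is invalid.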